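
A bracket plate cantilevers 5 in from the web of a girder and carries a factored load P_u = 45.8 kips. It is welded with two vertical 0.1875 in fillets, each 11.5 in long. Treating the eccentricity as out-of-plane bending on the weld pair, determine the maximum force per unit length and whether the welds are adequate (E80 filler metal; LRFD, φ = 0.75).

f_max ≈ 5.56 kip/in; NOT adequate

E80XX → F_EXX = 80 ksi.
L_w = 2 × 11.5 = 23 in; section modulus (unit throat) S = 2 × L²/6 = 44.08 in².
Direct shear f_v = P/L_w = 45.8/23 = 1.991 kip/in.
Moment M = P × e = 45.8 × 5 = 229 kip·in; bending f_b = M/S = 5.195 kip/in.
f_max = √(f_v² + f_b²) = √(1.991² + 5.195²) = 5.563 kip/in.
φr_n = 0.75 × 0.6 × 80 × (0.707 × 0.1875) = 4.772 kip/in → NOT adequate.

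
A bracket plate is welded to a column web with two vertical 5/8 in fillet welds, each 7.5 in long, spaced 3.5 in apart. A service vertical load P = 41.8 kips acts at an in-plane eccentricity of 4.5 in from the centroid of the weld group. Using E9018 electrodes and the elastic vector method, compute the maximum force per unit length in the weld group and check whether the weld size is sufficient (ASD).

f_max ≈ 8.27 kip/in; adequate

E90XX → F_EXX = 90 ksi.
Total weld length L_w = 15 in. Treat welds as unit-width lines.
Polar moment about centroid: J = 2[d³/12 + d(b/2)²] = 2[7.5³/12 + 7.5×1.75²] = 116.2 in³.
Direct shear f_v = P/L_w = 41.8 / 15 = 2.787 kip/in (vertical).
Torsion M = P·e = 41.8 × 4.5 = 188.1 kip·in.
Critical point at (x, y) = (1.75, 3.75) from centroid. f_tx = M·y/J = 6.068 kip/in; f_ty = M·x/J = 2.832 kip/in.
Resultant f_max = √[f_tx² + (f_v + f_ty)²] = √[6.068² + (2.787 + 2.832)²] = 8.269 kip/in.
Capacity per unit length: r_n/Ω = (1/2.0) × 0.6 × 90 × (0.707 × 0.625) = 11.93 kip/in.
8.269 ≤ 11.93 → adequate.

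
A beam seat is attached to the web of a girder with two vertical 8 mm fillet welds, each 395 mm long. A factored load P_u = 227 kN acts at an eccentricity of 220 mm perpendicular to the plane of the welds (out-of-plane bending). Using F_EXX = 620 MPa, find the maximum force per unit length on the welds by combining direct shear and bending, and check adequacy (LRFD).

f_max ≈ 1000 N/mm; adequate

L_w = 2 × 395 = 790 mm; section modulus (unit throat) S = 2 × L²/6 = 52010 mm².
Direct shear f_v = P/L_w = 227×10³/790 = 287.3 N/mm.
Moment M = P × e = 227×10³ × 220 = 49940000 N·mm; bending f_b = M/S = 960.2 N/mm.
f_max = √(f_v² + f_b²) = √(287.3² + 960.2²) = 1002 N/mm.
φr_n = 0.75 × 0.6 × 620 × (0.707 × 8) = 1578 N/mm → adequate.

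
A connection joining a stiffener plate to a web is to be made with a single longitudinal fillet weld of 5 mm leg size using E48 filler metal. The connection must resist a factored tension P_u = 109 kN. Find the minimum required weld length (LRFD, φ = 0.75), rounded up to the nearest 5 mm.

E48XX → F_EXX = 480 MPa.
Throat t_e = 0.707 × 5 = 3.535 mm.
φr_n = 0.75 × 0.6 × 480 × 3.535 × 10⁻³ = 0.7636 kN/mm.
L_req = P_u / φr_n = 109 / 0.7636 = 142.8 mm total.
Round up → use L = 145 mm.

L = 145 mm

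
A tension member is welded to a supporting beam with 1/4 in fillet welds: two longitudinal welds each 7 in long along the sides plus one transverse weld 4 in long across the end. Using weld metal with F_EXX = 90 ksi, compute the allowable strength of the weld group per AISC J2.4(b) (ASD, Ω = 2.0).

t_e = 0.707 × 0.25 = 0.1767 in.
R_nwl = 0.6 × 90 × 0.1767 × 14 = 133.6 kip (longitudinal, 2 welds).
R_nwt = 0.6 × 90 × 0.1767 × 4 = 38.18 kip (transverse, base value).
(i) R_nwl + R_nwt = 171.8 kip; (ii) 0.85 R_nwl + 1.5 R_nwt = 170.8 kip.
R_n = max = 171.8 kip [governs: (i)]; R_n/Ω = 85.9 kip.

R_n/Ω ≈ 85.9 kip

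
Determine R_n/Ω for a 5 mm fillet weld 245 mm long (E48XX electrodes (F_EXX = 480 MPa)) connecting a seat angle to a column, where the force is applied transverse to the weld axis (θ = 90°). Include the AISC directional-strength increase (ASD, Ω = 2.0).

R_n/Ω ≈ 187 kN

t_e = 0.707 × 5 = 3.535 mm; A_we = 3.535 × 245 = 866.1 mm².
Directional factor: 1.0 + 0.5 sin^1.5(90°) = 1.5.
F_nw = 0.6 × 480 × 1.5 = 432 MPa.
R_n/Ω = (432 × 866.1) / 2.0 × 10⁻³ = 187.1 kN.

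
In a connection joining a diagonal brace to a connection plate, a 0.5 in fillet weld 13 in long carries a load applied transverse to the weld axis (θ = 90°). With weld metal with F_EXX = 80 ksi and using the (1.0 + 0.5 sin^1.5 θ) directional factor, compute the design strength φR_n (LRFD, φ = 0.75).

φR_n ≈ 248 kip

t_e = 0.707 × 0.5 = 0.3535 in; A_we = 0.3535 × 13 = 4.595 in².
Directional factor: 1.0 + 0.5 sin^1.5(90°) = 1.5.
F_nw = 0.6 × 80 × 1.5 = 72 ksi.
φR_n = 0.75 × 72 × 4.595 = 248.2 kip.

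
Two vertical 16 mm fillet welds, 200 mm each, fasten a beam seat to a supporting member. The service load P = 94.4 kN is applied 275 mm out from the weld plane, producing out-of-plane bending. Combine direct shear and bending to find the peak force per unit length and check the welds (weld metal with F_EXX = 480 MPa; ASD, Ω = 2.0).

f_max ≈ 1960 N/mm; NOT adequate

L_w = 2 × 200 = 400 mm; section modulus (unit throat) S = 2 × L²/6 = 13330 mm².
Direct shear f_v = P/L_w = 94.4×10³/400 = 236 N/mm.
Moment M = P × e = 94.4×10³ × 275 = 25960000 N·mm; bending f_b = M/S = 1947 N/mm.
f_max = √(f_v² + f_b²) = √(236² + 1947²) = 1961 N/mm.
r_n/Ω = (1/2.0) × 0.6 × 480 × (0.707 × 16) = 1629 N/mm → NOT adequate.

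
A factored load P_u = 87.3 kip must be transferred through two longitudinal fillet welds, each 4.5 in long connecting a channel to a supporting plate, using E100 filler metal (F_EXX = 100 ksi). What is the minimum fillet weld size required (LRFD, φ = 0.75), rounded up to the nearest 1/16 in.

w = 5/16 in

Total weld length L = 9 in.
Required throat t_e = P_u / (φ × 0.6 F_EXX × L) = 87.3 / (0.75 × 0.6 × 100 × 9) = 0.2156 in.
Required leg w = t_e / 0.707 = 0.3049 in → use 5/16 in.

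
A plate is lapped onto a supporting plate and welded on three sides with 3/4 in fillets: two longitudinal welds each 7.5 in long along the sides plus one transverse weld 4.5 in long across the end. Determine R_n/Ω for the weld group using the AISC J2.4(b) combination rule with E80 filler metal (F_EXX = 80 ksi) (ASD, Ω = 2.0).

R_n/Ω ≈ 248 kips

t_e = 0.707 × 0.75 = 0.5302 in.
R_nwl = 0.6 × 80 × 0.5302 × 15 = 381.8 kips (longitudinal, 2 welds).
R_nwt = 0.6 × 80 × 0.5302 × 4.5 = 114.5 kips (transverse, base value).
(i) R_nwl + R_nwt = 496.3 kips; (ii) 0.85 R_nwl + 1.5 R_nwt = 496.3 kips.
R_n = max = 496.3 kips [governs: (ii)]; R_n/Ω = 248.2 kips.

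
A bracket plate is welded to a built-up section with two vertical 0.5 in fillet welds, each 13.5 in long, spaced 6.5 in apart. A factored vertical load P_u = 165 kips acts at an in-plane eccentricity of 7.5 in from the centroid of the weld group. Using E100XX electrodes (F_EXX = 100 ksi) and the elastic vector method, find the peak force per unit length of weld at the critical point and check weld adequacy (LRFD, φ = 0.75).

Total weld length L_w = 27 in. Treat welds as unit-width lines.
Polar moment about centroid: J = 2[d³/12 + d(b/2)²] = 2[13.5³/12 + 13.5×3.25²] = 695.2 in³.
Direct shear f_v = P/L_w = 165 / 27 = 6.111 kip/in (vertical).
Torsion M = P·e = 165 × 7.5 = 1237.5 kip·in.
Critical point at (x, y) = (3.25, 6.75) from centroid. f_tx = M·y/J = 12.01 kip/in; f_ty = M·x/J = 5.785 kip/in.
Resultant f_max = √[f_tx² + (f_v + f_ty)²] = √[12.01² + (6.111 + 5.785)²] = 16.91 kip/in.
Capacity per unit length: φr_n = 0.75 × 0.6 × 100 × (0.707 × 0.5) = 15.91 kip/in.
16.91 > 15.91 → NOT adequate.

f_max ≈ 16.9 kip/in; NOT adequate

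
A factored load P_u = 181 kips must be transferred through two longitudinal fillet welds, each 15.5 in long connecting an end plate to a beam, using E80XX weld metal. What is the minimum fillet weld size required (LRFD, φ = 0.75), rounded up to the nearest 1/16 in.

w = 1/4 in

E80XX → F_EXX = 80 ksi.
Total weld length L = 31 in.
Required throat t_e = P_u / (φ × 0.6 F_EXX × L) = 181 / (0.75 × 0.6 × 80 × 31) = 0.1622 in.
Required leg w = t_e / 0.707 = 0.2294 in → use 1/4 in.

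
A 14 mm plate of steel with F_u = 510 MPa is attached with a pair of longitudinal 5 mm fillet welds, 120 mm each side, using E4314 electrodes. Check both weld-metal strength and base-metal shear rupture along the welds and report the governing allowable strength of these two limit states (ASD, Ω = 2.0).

E43XX → F_EXX = 430 MPa.
t_e = 0.707 × 5 = 3.535 mm; L = 240 mm.
Weld metal: R_n/Ω = (1/2.0) × 0.6 × 430 × 3.535 × 240 × 10⁻³ = 109.4 kN.
Base metal (shear rupture): R_n/Ω = (1/2.0) × 0.6 × 510 × 14 × 240 × 10⁻³ = 514.1 kN.
Governing: weld metal.

R_n/Ω ≈ 109 kN (weld metal governs)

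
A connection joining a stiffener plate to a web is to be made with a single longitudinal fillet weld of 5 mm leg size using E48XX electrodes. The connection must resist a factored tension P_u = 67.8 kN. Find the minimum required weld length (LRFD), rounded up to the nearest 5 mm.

L = 90 mm

E48XX → F_EXX = 480 MPa.
Throat t_e = 0.707 × 5 = 3.535 mm.
φr_n = 0.75 × 0.6 × 480 × 3.535 × 10⁻³ = 0.7636 kN/mm.
L_req = P_u / φr_n = 67.8 / 0.7636 = 88.79 mm total.
Round up → use L = 90 mm.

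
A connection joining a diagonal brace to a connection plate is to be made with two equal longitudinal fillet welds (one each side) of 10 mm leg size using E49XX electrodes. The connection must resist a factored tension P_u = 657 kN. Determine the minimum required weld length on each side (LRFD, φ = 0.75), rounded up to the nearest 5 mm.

L = 215 mm on each side

E49XX → F_EXX = 490 MPa.
Throat t_e = 0.707 × 10 = 7.07 mm.
φr_n = 0.75 × 0.6 × 490 × 7.07 × 10⁻³ = 1.559 kN/mm.
L_req = P_u / φr_n = 657 / 1.559 = 421.4 mm total.
Per side: 421.4 / 2 = 210.7 mm.
Round up → use L = 215 mm on each side.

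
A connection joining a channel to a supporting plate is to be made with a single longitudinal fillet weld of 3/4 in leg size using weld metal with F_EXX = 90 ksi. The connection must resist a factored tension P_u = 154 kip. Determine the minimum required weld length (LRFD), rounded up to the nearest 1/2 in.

L = 7.5 in

Throat t_e = 0.707 × 0.75 = 0.5302 in.
φr_n = 0.75 × 0.6 × 90 × 0.5302 = 21.48 kip/in.
L_req = P_u / φr_n = 154 / 21.48 = 7.171 in total.
Round up → use L = 7.5 in.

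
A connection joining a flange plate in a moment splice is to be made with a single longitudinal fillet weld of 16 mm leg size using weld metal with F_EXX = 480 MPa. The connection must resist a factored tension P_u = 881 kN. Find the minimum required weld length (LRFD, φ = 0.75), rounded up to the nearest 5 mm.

L = 365 mm

Throat t_e = 0.707 × 16 = 11.31 mm.
φr_n = 0.75 × 0.6 × 480 × 11.31 × 10⁻³ = 2.443 kN/mm.
L_req = P_u / φr_n = 881 / 2.443 = 360.6 mm total.
Round up → use L = 365 mm.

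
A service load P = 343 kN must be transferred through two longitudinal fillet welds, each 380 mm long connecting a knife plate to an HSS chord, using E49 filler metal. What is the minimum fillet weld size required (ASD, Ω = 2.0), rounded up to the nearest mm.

E49XX → F_EXX = 490 MPa.
Total weld length L = 760 mm.
Required throat t_e = P × Ω / (0.6 F_EXX × L) = 343 × 2.0 / (0.6 × 490 × 760 × 10⁻³) = 3.07 mm.
Required leg w = t_e / 0.707 = 4.343 mm → use 5 mm.

w = 5 mm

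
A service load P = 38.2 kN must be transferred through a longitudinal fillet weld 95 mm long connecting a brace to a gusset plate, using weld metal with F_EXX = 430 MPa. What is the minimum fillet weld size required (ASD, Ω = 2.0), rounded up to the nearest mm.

Total weld length L = 95 mm.
Required throat t_e = P × Ω / (0.6 F_EXX × L) = 38.2 × 2.0 / (0.6 × 430 × 95 × 10⁻³) = 3.117 mm.
Required leg w = t_e / 0.707 = 4.409 mm → use 5 mm.

w = 5 mm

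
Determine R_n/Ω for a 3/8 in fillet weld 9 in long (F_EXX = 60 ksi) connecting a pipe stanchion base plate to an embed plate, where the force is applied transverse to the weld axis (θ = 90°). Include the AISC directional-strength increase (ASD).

t_e = 0.707 × 0.375 = 0.2651 in; A_we = 0.2651 × 9 = 2.386 in².
Directional factor: 1.0 + 0.5 sin^1.5(90°) = 1.5.
F_nw = 0.6 × 60 × 1.5 = 54 ksi.
R_n/Ω = (54 × 2.386) / 2.0 = 64.43 kips.

R_n/Ω ≈ 64.4 kips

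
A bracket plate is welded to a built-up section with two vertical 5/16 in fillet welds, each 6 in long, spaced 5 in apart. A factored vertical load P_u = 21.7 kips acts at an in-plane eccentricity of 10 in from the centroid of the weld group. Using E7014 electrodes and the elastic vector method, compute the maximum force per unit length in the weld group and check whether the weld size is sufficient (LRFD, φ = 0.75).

E70XX → F_EXX = 70 ksi.
Total weld length L_w = 12 in. Treat welds as unit-width lines.
Polar moment about centroid: J = 2[d³/12 + d(b/2)²] = 2[6³/12 + 6×2.5²] = 111 in³.
Direct shear f_v = P/L_w = 21.7 / 12 = 1.808 kip/in (vertical).
Torsion M = P·e = 21.7 × 10 = 217 kip·in.
Critical point at (x, y) = (2.5, 3) from centroid. f_tx = M·y/J = 5.865 kip/in; f_ty = M·x/J = 4.887 kip/in.
Resultant f_max = √[f_tx² + (f_v + f_ty)²] = √[5.865² + (1.808 + 4.887)²] = 8.901 kip/in.
Capacity per unit length: φr_n = 0.75 × 0.6 × 70 × (0.707 × 0.3125) = 6.96 kip/in.
8.901 > 6.96 → NOT adequate.

f_max ≈ 8.9 kip/in; NOT adequate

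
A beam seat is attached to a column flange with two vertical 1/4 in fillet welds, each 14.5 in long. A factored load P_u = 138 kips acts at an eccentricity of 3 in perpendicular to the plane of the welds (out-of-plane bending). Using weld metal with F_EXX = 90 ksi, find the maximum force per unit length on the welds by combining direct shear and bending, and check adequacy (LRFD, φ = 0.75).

L_w = 2 × 14.5 = 29 in; section modulus (unit throat) S = 2 × L²/6 = 70.08 in².
Direct shear f_v = P/L_w = 138/29 = 4.759 kip/in.
Moment M = P × e = 138 × 3 = 414 kip·in; bending f_b = M/S = 5.907 kip/in.
f_max = √(f_v² + f_b²) = √(4.759² + 5.907²) = 7.586 kip/in.
φr_n = 0.75 × 0.6 × 90 × (0.707 × 0.25) = 7.158 kip/in → NOT adequate.

f_max ≈ 7.59 kip/in; NOT adequate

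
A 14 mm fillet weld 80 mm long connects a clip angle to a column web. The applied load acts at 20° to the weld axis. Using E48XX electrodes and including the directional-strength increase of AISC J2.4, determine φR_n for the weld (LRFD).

E48XX → F_EXX = 480 MPa.
t_e = 0.707 × 14 = 9.898 mm; A_we = 9.898 × 80 = 791.8 mm².
Directional factor: 1.0 + 0.5 sin^1.5(20°) = 1.1.
F_nw = 0.6 × 480 × 1.1 = 316.8 MPa.
φR_n = 0.75 × 316.8 × 791.8 × 10⁻³ = 188.1 kN.

φR_n ≈ 188 kN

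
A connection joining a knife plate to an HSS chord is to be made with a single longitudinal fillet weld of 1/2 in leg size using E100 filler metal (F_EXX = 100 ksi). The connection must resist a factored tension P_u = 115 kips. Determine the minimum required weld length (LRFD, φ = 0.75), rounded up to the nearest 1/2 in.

Throat t_e = 0.707 × 0.5 = 0.3535 in.
φr_n = 0.75 × 0.6 × 100 × 0.3535 = 15.91 kips/in.
L_req = P_u / φr_n = 115 / 15.91 = 7.229 in total.
Round up → use L = 7.5 in.

L = 7.5 in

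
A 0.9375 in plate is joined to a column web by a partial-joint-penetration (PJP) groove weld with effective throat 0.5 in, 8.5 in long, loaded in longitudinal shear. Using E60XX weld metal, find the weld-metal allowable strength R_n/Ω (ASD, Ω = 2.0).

E60XX → F_EXX = 60 ksi.
Effective throat (given) t_e = 0.5 in.
A_we = 0.5 × 8.5 = 4.25 in².
F_nw = 0.6 F_EXX = 36 ksi.
R_n/Ω = (36 × 4.25) / 2.0 = 76.5 kip.

R_n/Ω ≈ 76.5 kip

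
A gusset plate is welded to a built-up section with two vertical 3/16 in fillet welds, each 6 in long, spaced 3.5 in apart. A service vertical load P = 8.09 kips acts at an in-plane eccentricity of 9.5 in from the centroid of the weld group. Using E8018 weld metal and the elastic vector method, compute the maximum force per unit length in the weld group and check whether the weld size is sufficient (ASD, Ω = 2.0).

E80XX → F_EXX = 80 ksi.
Total weld length L_w = 12 in. Treat welds as unit-width lines.
Polar moment about centroid: J = 2[d³/12 + d(b/2)²] = 2[6³/12 + 6×1.75²] = 72.75 in³.
Direct shear f_v = P/L_w = 8.09 / 12 = 0.6742 kip/in (vertical).
Torsion M = P·e = 8.09 × 9.5 = 76.855 kip·in.
Critical point at (x, y) = (1.75, 3) from centroid. f_tx = M·y/J = 3.169 kip/in; f_ty = M·x/J = 1.849 kip/in.
Resultant f_max = √[f_tx² + (f_v + f_ty)²] = √[3.169² + (0.6742 + 1.849)²] = 4.051 kip/in.
Capacity per unit length: r_n/Ω = (1/2.0) × 0.6 × 80 × (0.707 × 0.1875) = 3.181 kip/in.
4.051 > 3.181 → NOT adequate.

f_max ≈ 4.05 kip/in; NOT adequate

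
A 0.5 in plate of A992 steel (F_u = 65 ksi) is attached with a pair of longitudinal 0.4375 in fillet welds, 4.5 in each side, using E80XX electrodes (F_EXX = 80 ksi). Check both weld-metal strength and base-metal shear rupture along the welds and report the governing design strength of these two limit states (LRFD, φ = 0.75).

φR_n ≈ 100 kips (weld metal governs)

t_e = 0.707 × 0.4375 = 0.3093 in; L = 9 in.
Weld metal: φR_n = 0.75 × 0.6 × 80 × 0.3093 × 9 = 100.2 kips.
Base metal (shear rupture): φR_n = 0.75 × 0.6 × 65 × 0.5 × 9 = 131.6 kips.
Governing: weld metal.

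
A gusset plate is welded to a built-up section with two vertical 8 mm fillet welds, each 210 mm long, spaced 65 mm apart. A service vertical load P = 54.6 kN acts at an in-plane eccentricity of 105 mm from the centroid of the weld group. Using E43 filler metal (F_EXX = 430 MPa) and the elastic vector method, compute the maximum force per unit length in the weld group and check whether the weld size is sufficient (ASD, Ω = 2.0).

Total weld length L_w = 420 mm. Treat welds as unit-width lines.
Polar moment about centroid: J = 2[d³/12 + d(b/2)²] = 2[210³/12 + 210×32.5²] = 1987000 mm³.
Direct shear f_v = P/L_w = 54.6×10³ / 420 = 130 N/mm (vertical).
Torsion M = P·e = 54.6×10³ × 105 = 5733000 N·mm.
Critical point at (x, y) = (32.5, 105) from centroid. f_tx = M·y/J = 302.9 N/mm; f_ty = M·x/J = 93.76 N/mm.
Resultant f_max = √[f_tx² + (f_v + f_ty)²] = √[302.9² + (130 + 93.76)²] = 376.6 N/mm.
Capacity per unit length: r_n/Ω = (1/2.0) × 0.6 × 430 × (0.707 × 8) = 729.6 N/mm.
376.6 ≤ 729.6 → adequate.

f_max ≈ 377 N/mm; adequate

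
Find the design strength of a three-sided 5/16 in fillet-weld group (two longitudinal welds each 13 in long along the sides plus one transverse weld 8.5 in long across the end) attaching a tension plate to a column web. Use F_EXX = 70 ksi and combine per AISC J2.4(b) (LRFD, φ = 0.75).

t_e = 0.707 × 0.3125 = 0.2209 in.
R_nwl = 0.6 × 70 × 0.2209 × 26 = 241.3 kip (longitudinal, 2 welds).
R_nwt = 0.6 × 70 × 0.2209 × 8.5 = 78.87 kip (transverse, base value).
(i) R_nwl + R_nwt = 320.1 kip; (ii) 0.85 R_nwl + 1.5 R_nwt = 323.4 kip.
R_n = max = 323.4 kip [governs: (ii)]; φR_n = 242.5 kip.

φR_n ≈ 243 kip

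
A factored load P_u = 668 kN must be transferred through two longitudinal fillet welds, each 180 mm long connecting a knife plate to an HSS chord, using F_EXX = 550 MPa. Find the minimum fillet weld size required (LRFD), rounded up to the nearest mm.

w = 11 mm

Total weld length L = 360 mm.
Required throat t_e = P_u / (φ × 0.6 F_EXX × L) = 668 / (0.75 × 0.6 × 550 × 360 × 10⁻³) = 7.497 mm.
Required leg w = t_e / 0.707 = 10.6 mm → use 11 mm.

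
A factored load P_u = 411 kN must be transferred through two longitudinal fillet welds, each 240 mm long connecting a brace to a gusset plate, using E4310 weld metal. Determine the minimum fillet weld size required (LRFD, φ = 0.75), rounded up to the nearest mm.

E43XX → F_EXX = 430 MPa.
Total weld length L = 480 mm.
Required throat t_e = P_u / (φ × 0.6 F_EXX × L) = 411 / (0.75 × 0.6 × 430 × 480 × 10⁻³) = 4.425 mm.
Required leg w = t_e / 0.707 = 6.259 mm → use 7 mm.

w = 7 mm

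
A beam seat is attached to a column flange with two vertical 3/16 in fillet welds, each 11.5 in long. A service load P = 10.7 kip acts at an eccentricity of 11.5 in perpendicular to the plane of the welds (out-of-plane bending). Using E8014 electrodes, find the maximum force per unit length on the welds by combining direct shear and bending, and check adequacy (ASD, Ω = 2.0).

f_max ≈ 2.83 kip/in; adequate

E80XX → F_EXX = 80 ksi.
L_w = 2 × 11.5 = 23 in; section modulus (unit throat) S = 2 × L²/6 = 44.08 in².
Direct shear f_v = P/L_w = 10.7/23 = 0.4652 kip/in.
Moment M = P × e = 10.7 × 11.5 = 123.05 kip·in; bending f_b = M/S = 2.791 kip/in.
f_max = √(f_v² + f_b²) = √(0.4652² + 2.791²) = 2.83 kip/in.
r_n/Ω = (1/2.0) × 0.6 × 80 × (0.707 × 0.1875) = 3.181 kip/in → adequate.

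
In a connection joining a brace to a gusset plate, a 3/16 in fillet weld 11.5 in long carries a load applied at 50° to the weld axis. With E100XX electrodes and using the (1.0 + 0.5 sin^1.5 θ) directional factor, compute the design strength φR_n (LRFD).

φR_n ≈ 91.6 kips

E100XX → F_EXX = 100 ksi.
t_e = 0.707 × 0.1875 = 0.1326 in; A_we = 0.1326 × 11.5 = 1.524 in².
Directional factor: 1.0 + 0.5 sin^1.5(50°) = 1.335.
F_nw = 0.6 × 100 × 1.335 = 80.11 ksi.
φR_n = 0.75 × 80.11 × 1.524 = 91.6 kips.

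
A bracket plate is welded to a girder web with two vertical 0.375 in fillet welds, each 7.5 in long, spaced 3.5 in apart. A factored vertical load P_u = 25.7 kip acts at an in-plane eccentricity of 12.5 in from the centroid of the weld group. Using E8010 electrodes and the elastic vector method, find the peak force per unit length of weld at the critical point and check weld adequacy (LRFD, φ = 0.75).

f_max ≈ 12.3 kip/in; NOT adequate

E80XX → F_EXX = 80 ksi.
Total weld length L_w = 15 in. Treat welds as unit-width lines.
Polar moment about centroid: J = 2[d³/12 + d(b/2)²] = 2[7.5³/12 + 7.5×1.75²] = 116.2 in³.
Direct shear f_v = P/L_w = 25.7 / 15 = 1.713 kip/in (vertical).
Torsion M = P·e = 25.7 × 12.5 = 321.25 kip·in.
Critical point at (x, y) = (1.75, 3.75) from centroid. f_tx = M·y/J = 10.36 kip/in; f_ty = M·x/J = 4.836 kip/in.
Resultant f_max = √[f_tx² + (f_v + f_ty)²] = √[10.36² + (1.713 + 4.836)²] = 12.26 kip/in.
Capacity per unit length: φr_n = 0.75 × 0.6 × 80 × (0.707 × 0.375) = 9.544 kip/in.
12.26 > 9.544 → NOT adequate.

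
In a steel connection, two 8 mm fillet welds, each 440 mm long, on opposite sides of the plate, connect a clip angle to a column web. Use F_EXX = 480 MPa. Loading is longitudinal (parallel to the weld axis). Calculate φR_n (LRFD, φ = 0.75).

φR_n ≈ 1080 kN

Effective throat t_e = 0.707 × 8 = 5.656 mm.
Total length L = 880 mm; A_we = 5.656 × 880 = 4977 mm².
F_nw = 0.6 F_EXX = 0.6 × 480 = 288 MPa.
φR_n = 0.75 × 288 × 4977 × 10⁻³ = 1075 kN.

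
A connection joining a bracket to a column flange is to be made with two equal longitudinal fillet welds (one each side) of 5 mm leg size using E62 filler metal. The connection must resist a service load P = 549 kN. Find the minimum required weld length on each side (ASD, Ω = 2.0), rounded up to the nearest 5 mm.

L = 420 mm on each side

E62XX → F_EXX = 620 MPa.
Throat t_e = 0.707 × 5 = 3.535 mm.
r_n/Ω = (0.6 × 620 × 3.535) / 2.0 = 657.5 N/mm = 0.6575 kN/mm.
L_req = P / (r_n/Ω) = 549 / 0.6575 = 835 mm total.
Per side: 835 / 2 = 417.5 mm.
Round up → use L = 420 mm on each side.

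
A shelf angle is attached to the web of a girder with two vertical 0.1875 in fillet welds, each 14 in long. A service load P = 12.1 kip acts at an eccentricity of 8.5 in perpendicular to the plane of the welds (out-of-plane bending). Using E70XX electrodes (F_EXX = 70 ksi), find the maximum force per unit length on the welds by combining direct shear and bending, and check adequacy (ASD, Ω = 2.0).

L_w = 2 × 14 = 28 in; section modulus (unit throat) S = 2 × L²/6 = 65.33 in².
Direct shear f_v = P/L_w = 12.1/28 = 0.4321 kip/in.
Moment M = P × e = 12.1 × 8.5 = 102.85 kip·in; bending f_b = M/S = 1.574 kip/in.
f_max = √(f_v² + f_b²) = √(0.4321² + 1.574²) = 1.632 kip/in.
r_n/Ω = (1/2.0) × 0.6 × 70 × (0.707 × 0.1875) = 2.784 kip/in → adequate.

f_max ≈ 1.63 kip/in; adequate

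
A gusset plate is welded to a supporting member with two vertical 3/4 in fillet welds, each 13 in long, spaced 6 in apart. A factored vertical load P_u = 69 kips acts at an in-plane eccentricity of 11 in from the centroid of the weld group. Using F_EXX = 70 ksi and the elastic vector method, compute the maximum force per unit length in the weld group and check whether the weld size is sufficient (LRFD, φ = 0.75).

Total weld length L_w = 26 in. Treat welds as unit-width lines.
Polar moment about centroid: J = 2[d³/12 + d(b/2)²] = 2[13³/12 + 13×3²] = 600.2 in³.
Direct shear f_v = P/L_w = 69 / 26 = 2.654 kip/in (vertical).
Torsion M = P·e = 69 × 11 = 759 kip·in.
Critical point at (x, y) = (3, 6.5) from centroid. f_tx = M·y/J = 8.22 kip/in; f_ty = M·x/J = 3.794 kip/in.
Resultant f_max = √[f_tx² + (f_v + f_ty)²] = √[8.22² + (2.654 + 3.794)²] = 10.45 kip/in.
Capacity per unit length: φr_n = 0.75 × 0.6 × 70 × (0.707 × 0.75) = 16.7 kip/in.
10.45 ≤ 16.7 → adequate.

f_max ≈ 10.4 kip/in; adequate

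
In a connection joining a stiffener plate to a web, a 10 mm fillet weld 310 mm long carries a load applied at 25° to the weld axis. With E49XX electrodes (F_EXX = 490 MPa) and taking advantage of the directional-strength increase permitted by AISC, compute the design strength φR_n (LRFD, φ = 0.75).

φR_n ≈ 550 kN

t_e = 0.707 × 10 = 7.07 mm; A_we = 7.07 × 310 = 2192 mm².
Directional factor: 1.0 + 0.5 sin^1.5(25°) = 1.137.
F_nw = 0.6 × 490 × 1.137 = 334.4 MPa.
φR_n = 0.75 × 334.4 × 2192 × 10⁻³ = 549.7 kN.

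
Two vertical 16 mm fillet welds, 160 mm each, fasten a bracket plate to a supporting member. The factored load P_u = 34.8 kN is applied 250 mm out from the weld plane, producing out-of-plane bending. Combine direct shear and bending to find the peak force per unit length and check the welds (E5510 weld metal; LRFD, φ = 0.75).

E55XX → F_EXX = 550 MPa.
L_w = 2 × 160 = 320 mm; section modulus (unit throat) S = 2 × L²/6 = 8533 mm².
Direct shear f_v = P/L_w = 34.8×10³/320 = 108.8 N/mm.
Moment M = P × e = 34.8×10³ × 250 = 8700000 N·mm; bending f_b = M/S = 1020 N/mm.
f_max = √(f_v² + f_b²) = √(108.8² + 1020²) = 1025 N/mm.
φr_n = 0.75 × 0.6 × 550 × (0.707 × 16) = 2800 N/mm → adequate.

f_max ≈ 1030 N/mm; adequate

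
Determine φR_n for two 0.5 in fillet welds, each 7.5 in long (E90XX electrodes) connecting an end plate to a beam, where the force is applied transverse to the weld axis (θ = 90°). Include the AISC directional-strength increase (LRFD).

φR_n ≈ 322 kip

E90XX → F_EXX = 90 ksi.
t_e = 0.707 × 0.5 = 0.3535 in; A_we = 0.3535 × 15 = 5.302 in².
Directional factor: 1.0 + 0.5 sin^1.5(90°) = 1.5.
F_nw = 0.6 × 90 × 1.5 = 81 ksi.
φR_n = 0.75 × 81 × 5.302 = 322.1 kip.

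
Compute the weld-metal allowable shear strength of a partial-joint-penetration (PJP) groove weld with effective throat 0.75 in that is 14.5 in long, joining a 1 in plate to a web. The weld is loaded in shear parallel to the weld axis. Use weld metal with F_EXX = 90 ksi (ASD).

R_n/Ω ≈ 294 kip

Effective throat (given) t_e = 0.75 in.
A_we = 0.75 × 14.5 = 10.88 in².
F_nw = 0.6 F_EXX = 54 ksi.
R_n/Ω = (54 × 10.88) / 2.0 = 293.6 kip.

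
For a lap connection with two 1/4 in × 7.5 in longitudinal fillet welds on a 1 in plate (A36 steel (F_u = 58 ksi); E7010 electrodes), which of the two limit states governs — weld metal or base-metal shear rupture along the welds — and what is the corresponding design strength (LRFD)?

φR_n ≈ 83.5 kips (weld metal governs)

E70XX → F_EXX = 70 ksi.
t_e = 0.707 × 0.25 = 0.1767 in; L = 15 in.
Weld metal: φR_n = 0.75 × 0.6 × 70 × 0.1767 × 15 = 83.51 kips.
Base metal (shear rupture): φR_n = 0.75 × 0.6 × 58 × 1 × 15 = 391.5 kips.
Governing: weld metal.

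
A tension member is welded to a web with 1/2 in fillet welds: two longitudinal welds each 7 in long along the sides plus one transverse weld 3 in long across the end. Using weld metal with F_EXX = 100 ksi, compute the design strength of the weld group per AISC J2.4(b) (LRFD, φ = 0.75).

φR_n ≈ 270 kips

t_e = 0.707 × 0.5 = 0.3535 in.
R_nwl = 0.6 × 100 × 0.3535 × 14 = 296.9 kips (longitudinal, 2 welds).
R_nwt = 0.6 × 100 × 0.3535 × 3 = 63.63 kips (transverse, base value).
(i) R_nwl + R_nwt = 360.6 kips; (ii) 0.85 R_nwl + 1.5 R_nwt = 347.8 kips.
R_n = max = 360.6 kips [governs: (i)]; φR_n = 270.4 kips.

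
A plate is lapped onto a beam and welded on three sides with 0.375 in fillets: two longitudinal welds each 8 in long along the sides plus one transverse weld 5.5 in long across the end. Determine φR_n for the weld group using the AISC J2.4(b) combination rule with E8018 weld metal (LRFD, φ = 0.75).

φR_n ≈ 209 kips

E80XX → F_EXX = 80 ksi.
t_e = 0.707 × 0.375 = 0.2651 in.
R_nwl = 0.6 × 80 × 0.2651 × 16 = 203.6 kips (longitudinal, 2 welds).
R_nwt = 0.6 × 80 × 0.2651 × 5.5 = 69.99 kips (transverse, base value).
(i) R_nwl + R_nwt = 273.6 kips; (ii) 0.85 R_nwl + 1.5 R_nwt = 278.1 kips.
R_n = max = 278.1 kips [governs: (ii)]; φR_n = 208.5 kips.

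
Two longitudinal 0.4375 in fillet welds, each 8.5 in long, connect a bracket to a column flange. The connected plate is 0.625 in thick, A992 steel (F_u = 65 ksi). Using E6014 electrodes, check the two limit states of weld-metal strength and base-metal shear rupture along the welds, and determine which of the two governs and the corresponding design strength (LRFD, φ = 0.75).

E60XX → F_EXX = 60 ksi.
t_e = 0.707 × 0.4375 = 0.3093 in; L = 17 in.
Weld metal: φR_n = 0.75 × 0.6 × 60 × 0.3093 × 17 = 142 kip.
Base metal (shear rupture): φR_n = 0.75 × 0.6 × 65 × 0.625 × 17 = 310.8 kip.
Governing: weld metal.

φR_n ≈ 142 kip (weld metal governs)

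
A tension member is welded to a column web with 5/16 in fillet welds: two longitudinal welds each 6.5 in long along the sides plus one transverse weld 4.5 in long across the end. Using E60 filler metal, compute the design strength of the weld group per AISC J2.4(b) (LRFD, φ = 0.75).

φR_n ≈ 106 kip

E60XX → F_EXX = 60 ksi.
t_e = 0.707 × 0.3125 = 0.2209 in.
R_nwl = 0.6 × 60 × 0.2209 × 13 = 103.4 kip (longitudinal, 2 welds).
R_nwt = 0.6 × 60 × 0.2209 × 4.5 = 35.79 kip (transverse, base value).
(i) R_nwl + R_nwt = 139.2 kip; (ii) 0.85 R_nwl + 1.5 R_nwt = 141.6 kip.
R_n = max = 141.6 kip [governs: (ii)]; φR_n = 106.2 kip.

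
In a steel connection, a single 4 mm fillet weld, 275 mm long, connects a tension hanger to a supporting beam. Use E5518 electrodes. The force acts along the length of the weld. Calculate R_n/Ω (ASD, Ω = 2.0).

E55XX → F_EXX = 550 MPa.
Effective throat t_e = 0.707 × 4 = 2.828 mm.
Total length L = 275 mm; A_we = 2.828 × 275 = 777.7 mm².
F_nw = 0.6 F_EXX = 0.6 × 550 = 330 MPa.
R_n = 330 × 777.7 × 10⁻³ = 256.6 kN; R_n/Ω = 256.6/2.0 = 128.3 kN.

R_n/Ω ≈ 128 kN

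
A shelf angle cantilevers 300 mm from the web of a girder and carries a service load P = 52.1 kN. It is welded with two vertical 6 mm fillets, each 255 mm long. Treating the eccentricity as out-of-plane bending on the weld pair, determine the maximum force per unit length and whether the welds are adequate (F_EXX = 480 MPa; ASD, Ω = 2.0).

f_max ≈ 728 N/mm; NOT adequate

L_w = 2 × 255 = 510 mm; section modulus (unit throat) S = 2 × L²/6 = 21680 mm².
Direct shear f_v = P/L_w = 52.1×10³/510 = 102.2 N/mm.
Moment M = P × e = 52.1×10³ × 300 = 15630000 N·mm; bending f_b = M/S = 721.1 N/mm.
f_max = √(f_v² + f_b²) = √(102.2² + 721.1²) = 728.3 N/mm.
r_n/Ω = (1/2.0) × 0.6 × 480 × (0.707 × 6) = 610.8 N/mm → NOT adequate.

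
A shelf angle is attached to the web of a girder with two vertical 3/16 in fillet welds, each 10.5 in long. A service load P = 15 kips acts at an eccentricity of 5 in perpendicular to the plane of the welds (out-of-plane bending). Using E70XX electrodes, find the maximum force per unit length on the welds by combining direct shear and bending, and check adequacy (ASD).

E70XX → F_EXX = 70 ksi.
L_w = 2 × 10.5 = 21 in; section modulus (unit throat) S = 2 × L²/6 = 36.75 in².
Direct shear f_v = P/L_w = 15/21 = 0.7143 kip/in.
Moment M = P × e = 15 × 5 = 75 kip·in; bending f_b = M/S = 2.041 kip/in.
f_max = √(f_v² + f_b²) = √(0.7143² + 2.041²) = 2.162 kip/in.
r_n/Ω = (1/2.0) × 0.6 × 70 × (0.707 × 0.1875) = 2.784 kip/in → adequate.

f_max ≈ 2.16 kip/in; adequate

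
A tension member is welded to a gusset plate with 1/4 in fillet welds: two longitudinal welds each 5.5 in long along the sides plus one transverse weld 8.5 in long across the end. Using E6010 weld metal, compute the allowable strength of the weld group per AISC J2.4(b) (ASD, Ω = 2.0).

E60XX → F_EXX = 60 ksi.
t_e = 0.707 × 0.25 = 0.1767 in.
R_nwl = 0.6 × 60 × 0.1767 × 11 = 69.99 kip (longitudinal, 2 welds).
R_nwt = 0.6 × 60 × 0.1767 × 8.5 = 54.09 kip (transverse, base value).
(i) R_nwl + R_nwt = 124.1 kip; (ii) 0.85 R_nwl + 1.5 R_nwt = 140.6 kip.
R_n = max = 140.6 kip [governs: (ii)]; R_n/Ω = 70.31 kip.

R_n/Ω ≈ 70.3 kip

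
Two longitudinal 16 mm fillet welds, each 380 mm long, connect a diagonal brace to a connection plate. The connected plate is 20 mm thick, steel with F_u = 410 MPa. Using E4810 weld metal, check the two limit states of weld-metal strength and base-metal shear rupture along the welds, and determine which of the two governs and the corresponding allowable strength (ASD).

E48XX → F_EXX = 480 MPa.
t_e = 0.707 × 16 = 11.31 mm; L = 760 mm.
Weld metal: R_n/Ω = (1/2.0) × 0.6 × 480 × 11.31 × 760 × 10⁻³ = 1238 kN.
Base metal (shear rupture): R_n/Ω = (1/2.0) × 0.6 × 410 × 20 × 760 × 10⁻³ = 1870 kN.
Governing: weld metal.

R_n/Ω ≈ 1240 kN (weld metal governs)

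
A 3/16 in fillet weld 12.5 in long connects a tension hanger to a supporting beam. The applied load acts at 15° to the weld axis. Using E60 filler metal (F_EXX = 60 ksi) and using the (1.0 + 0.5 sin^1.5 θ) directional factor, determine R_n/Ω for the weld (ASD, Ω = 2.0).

R_n/Ω ≈ 31.8 kips

t_e = 0.707 × 0.1875 = 0.1326 in; A_we = 0.1326 × 12.5 = 1.657 in².
Directional factor: 1.0 + 0.5 sin^1.5(15°) = 1.066.
F_nw = 0.6 × 60 × 1.066 = 38.37 ksi.
R_n/Ω = (38.37 × 1.657) / 2.0 = 31.79 kips.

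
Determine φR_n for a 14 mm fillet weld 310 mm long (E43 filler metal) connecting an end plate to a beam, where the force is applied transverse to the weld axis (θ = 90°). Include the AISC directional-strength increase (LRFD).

φR_n ≈ 891 kN

E43XX → F_EXX = 430 MPa.
t_e = 0.707 × 14 = 9.898 mm; A_we = 9.898 × 310 = 3068 mm².
Directional factor: 1.0 + 0.5 sin^1.5(90°) = 1.5.
F_nw = 0.6 × 430 × 1.5 = 387 MPa.
φR_n = 0.75 × 387 × 3068 × 10⁻³ = 890.6 kN.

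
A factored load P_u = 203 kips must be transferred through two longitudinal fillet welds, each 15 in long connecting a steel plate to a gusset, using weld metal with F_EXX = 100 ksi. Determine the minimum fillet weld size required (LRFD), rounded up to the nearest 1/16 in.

w = 1/4 in

Total weld length L = 30 in.
Required throat t_e = P_u / (φ × 0.6 F_EXX × L) = 203 / (0.75 × 0.6 × 100 × 30) = 0.1504 in.
Required leg w = t_e / 0.707 = 0.2127 in → use 1/4 in.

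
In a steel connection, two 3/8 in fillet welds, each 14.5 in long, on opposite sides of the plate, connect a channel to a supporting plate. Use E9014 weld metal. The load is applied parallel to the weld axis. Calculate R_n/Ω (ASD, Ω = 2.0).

E90XX → F_EXX = 90 ksi.
Effective throat t_e = 0.707 × 0.375 = 0.2651 in.
Total length L = 29 in; A_we = 0.2651 × 29 = 7.689 in².
F_nw = 0.6 F_EXX = 0.6 × 90 = 54 ksi.
R_n = 54 × 7.689 = 415.2 kips; R_n/Ω = 415.2/2.0 = 207.6 kips.

R_n/Ω ≈ 208 kips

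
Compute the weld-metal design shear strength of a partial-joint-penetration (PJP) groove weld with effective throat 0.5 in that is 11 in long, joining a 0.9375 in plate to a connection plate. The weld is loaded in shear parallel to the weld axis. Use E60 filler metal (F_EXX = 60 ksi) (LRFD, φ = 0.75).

Effective throat (given) t_e = 0.5 in.
A_we = 0.5 × 11 = 5.5 in².
F_nw = 0.6 F_EXX = 36 ksi.
φR_n = 0.75 × 36 × 5.5 = 148.5 kip.

φR_n ≈ 148 kip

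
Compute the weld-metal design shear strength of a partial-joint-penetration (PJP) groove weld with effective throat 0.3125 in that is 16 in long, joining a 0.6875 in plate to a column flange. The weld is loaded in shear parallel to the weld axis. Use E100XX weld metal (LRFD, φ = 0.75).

φR_n ≈ 225 kip

E100XX → F_EXX = 100 ksi.
Effective throat (given) t_e = 0.3125 in.
A_we = 0.3125 × 16 = 5 in².
F_nw = 0.6 F_EXX = 60 ksi.
φR_n = 0.75 × 60 × 5 = 225 kip.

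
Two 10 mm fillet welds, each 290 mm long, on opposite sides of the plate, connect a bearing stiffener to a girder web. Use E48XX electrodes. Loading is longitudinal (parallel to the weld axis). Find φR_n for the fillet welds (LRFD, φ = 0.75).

φR_n ≈ 886 kN

E48XX → F_EXX = 480 MPa.
Effective throat t_e = 0.707 × 10 = 7.07 mm.
Total length L = 580 mm; A_we = 7.07 × 580 = 4101 mm².
F_nw = 0.6 F_EXX = 0.6 × 480 = 288 MPa.
φR_n = 0.75 × 288 × 4101 × 10⁻³ = 885.7 kN.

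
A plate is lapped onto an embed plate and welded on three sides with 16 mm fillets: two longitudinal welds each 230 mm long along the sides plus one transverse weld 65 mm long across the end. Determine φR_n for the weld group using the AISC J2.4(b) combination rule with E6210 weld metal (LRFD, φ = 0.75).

E62XX → F_EXX = 620 MPa.
t_e = 0.707 × 16 = 11.31 mm.
R_nwl = 0.6 × 620 × 11.31 × 460 × 10⁻³ = 1936 kN (longitudinal, 2 welds).
R_nwt = 0.6 × 620 × 11.31 × 65 × 10⁻³ = 273.5 kN (transverse, base value).
(i) R_nwl + R_nwt = 2209 kN; (ii) 0.85 R_nwl + 1.5 R_nwt = 2056 kN.
R_n = max = 2209 kN [governs: (i)]; φR_n = 1657 kN.

φR_n ≈ 1660 kN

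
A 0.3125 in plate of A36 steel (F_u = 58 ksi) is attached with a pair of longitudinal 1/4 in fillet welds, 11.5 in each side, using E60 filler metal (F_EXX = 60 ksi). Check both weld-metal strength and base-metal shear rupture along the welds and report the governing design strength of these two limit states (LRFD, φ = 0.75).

t_e = 0.707 × 0.25 = 0.1767 in; L = 23 in.
Weld metal: φR_n = 0.75 × 0.6 × 60 × 0.1767 × 23 = 109.8 kips.
Base metal (shear rupture): φR_n = 0.75 × 0.6 × 58 × 0.3125 × 23 = 187.6 kips.
Governing: weld metal.

φR_n ≈ 110 kips (weld metal governs)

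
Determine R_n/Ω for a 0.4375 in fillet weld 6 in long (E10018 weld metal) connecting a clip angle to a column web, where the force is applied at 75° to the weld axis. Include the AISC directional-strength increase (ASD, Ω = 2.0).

E100XX → F_EXX = 100 ksi.
t_e = 0.707 × 0.4375 = 0.3093 in; A_we = 0.3093 × 6 = 1.856 in².
Directional factor: 1.0 + 0.5 sin^1.5(75°) = 1.475.
F_nw = 0.6 × 100 × 1.475 = 88.48 ksi.
R_n/Ω = (88.48 × 1.856) / 2.0 = 82.1 kip.

R_n/Ω ≈ 82.1 kip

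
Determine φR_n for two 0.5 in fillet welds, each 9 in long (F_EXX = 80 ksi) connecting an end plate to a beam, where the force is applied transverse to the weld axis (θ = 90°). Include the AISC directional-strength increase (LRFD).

φR_n ≈ 344 kips

t_e = 0.707 × 0.5 = 0.3535 in; A_we = 0.3535 × 18 = 6.363 in².
Directional factor: 1.0 + 0.5 sin^1.5(90°) = 1.5.
F_nw = 0.6 × 80 × 1.5 = 72 ksi.
φR_n = 0.75 × 72 × 6.363 = 343.6 kips.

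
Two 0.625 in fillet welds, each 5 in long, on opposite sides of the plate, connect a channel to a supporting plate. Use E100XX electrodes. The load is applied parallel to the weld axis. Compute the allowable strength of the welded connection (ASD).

R_n/Ω ≈ 133 kips

E100XX → F_EXX = 100 ksi.
Effective throat t_e = 0.707 × 0.625 = 0.4419 in.
Total length L = 10 in; A_we = 0.4419 × 10 = 4.419 in².
F_nw = 0.6 F_EXX = 0.6 × 100 = 60 ksi.
R_n = 60 × 4.419 = 265.1 kips; R_n/Ω = 265.1/2.0 = 132.6 kips.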